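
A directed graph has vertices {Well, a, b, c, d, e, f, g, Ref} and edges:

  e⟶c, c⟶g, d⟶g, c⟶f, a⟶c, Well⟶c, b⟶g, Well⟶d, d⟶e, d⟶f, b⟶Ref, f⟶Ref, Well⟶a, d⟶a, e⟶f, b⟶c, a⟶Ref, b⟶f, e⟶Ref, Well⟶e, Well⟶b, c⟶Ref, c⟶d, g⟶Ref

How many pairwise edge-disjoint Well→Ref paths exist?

Assign every edge capacity 1; by Menger, the answer equals the max flow.
Path Well→a→Ref (+1); total 1.
Path Well→b→Ref (+1); total 2.
Path Well→c→Ref (+1); total 3.
Path Well→e→Ref (+1); total 4.
Path Well→d→f→Ref (+1); total 5.
No residual Well→Ref path; max flow = 5.
Certifying cut of size 5: {Well→a, Well→b, Well→c, Well→d, Well→e}.

5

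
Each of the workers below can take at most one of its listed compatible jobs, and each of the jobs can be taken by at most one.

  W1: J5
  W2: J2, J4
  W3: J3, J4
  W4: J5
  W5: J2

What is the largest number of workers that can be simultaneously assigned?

4

Unit-capacity flow: source→left, listed edges, right→sink; max matching = max flow.
Augmenting path W1→J5 (+1); matched 1.
Augmenting path W2→J2 (+1); matched 2.
Augmenting path W3→J3 (+1); matched 3.
Augmenting path W5→J2→W2→J4 (+1); matched 4.
No augmenting path remains; maximum matching = 4.
König certificate: {W2, W3, W5, J5} is a vertex cover of size 4 (every listed pair touches it), so no matching can be larger.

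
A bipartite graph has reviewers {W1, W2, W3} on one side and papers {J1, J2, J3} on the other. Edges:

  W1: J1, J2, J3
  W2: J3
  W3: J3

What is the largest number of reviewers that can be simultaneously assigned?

Unit-capacity flow: source→left, listed edges, right→sink; max matching = max flow.
Augmenting path W1→J1 (+1); matched 1.
Augmenting path W2→J3 (+1); matched 2.
No augmenting path remains; maximum matching = 2.
König certificate: {W1, J3} is a vertex cover of size 2 (every listed pair touches it), so no matching can be larger.

2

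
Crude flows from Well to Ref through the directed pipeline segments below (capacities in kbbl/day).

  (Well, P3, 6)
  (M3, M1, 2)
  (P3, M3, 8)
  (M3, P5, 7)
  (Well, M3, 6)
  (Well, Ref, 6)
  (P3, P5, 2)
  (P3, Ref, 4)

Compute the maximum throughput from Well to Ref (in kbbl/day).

Augment Well→Ref: bottleneck 6, flow now 6.
Augment Well→P3→Ref: bottleneck 4, flow now 10.
No augmenting path remains; maximum flow = 10.
In the residual graph, reachable from Well: {Well, P3, M3, M1, P5}.
Min-cut edges: Well→Ref (6), P3→Ref (4); capacity 6 + 4 = 10.
This cut is saturated, so no flow can exceed 10.

10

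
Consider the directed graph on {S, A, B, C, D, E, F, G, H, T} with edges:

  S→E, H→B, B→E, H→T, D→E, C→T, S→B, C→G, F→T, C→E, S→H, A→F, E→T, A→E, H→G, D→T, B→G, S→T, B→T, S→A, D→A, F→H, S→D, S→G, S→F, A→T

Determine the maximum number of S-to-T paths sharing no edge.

Assign every edge capacity 1; by Menger, the answer equals the max flow.
Path S→T (+1); total 1.
Path S→A→T (+1); total 2.
Path S→B→T (+1); total 3.
Path S→D→T (+1); total 4.
Path S→E→T (+1); total 5.
Path S→F→T (+1); total 6.
Path S→H→T (+1); total 7.
No residual S→T path; max flow = 7.
Certifying cut of size 7: {S→A, S→B, S→D, S→E, S→F, S→H, S→T}.

7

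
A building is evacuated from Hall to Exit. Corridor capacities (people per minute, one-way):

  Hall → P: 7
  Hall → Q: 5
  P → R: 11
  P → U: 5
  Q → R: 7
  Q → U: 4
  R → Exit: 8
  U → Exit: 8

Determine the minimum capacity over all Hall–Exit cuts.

12

Augment Hall→P→R→Exit: bottleneck 7, flow now 7.
Augment Hall→Q→R→Exit: bottleneck 1, flow now 8.
Augment Hall→Q→U→Exit: bottleneck 4, flow now 12.
No augmenting path remains; maximum flow = 12.
By max-flow min-cut, the minimum cut capacity equals the max flow.
In the residual graph, reachable from Hall: {Hall}.
Min-cut edges: Hall→P (7), Hall→Q (5); capacity 7 + 5 = 12.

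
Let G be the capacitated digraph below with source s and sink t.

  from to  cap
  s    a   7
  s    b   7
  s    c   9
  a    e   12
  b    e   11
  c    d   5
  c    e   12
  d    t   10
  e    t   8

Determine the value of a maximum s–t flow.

Augment s→a→e→t: bottleneck 7, flow now 7.
Augment s→b→e→t: bottleneck 1, flow now 8.
Augment s→c→d→t: bottleneck 5, flow now 13.
No augmenting path remains; maximum flow = 13.
In the residual graph, reachable from s: {s, a, b, c, e}.
Min-cut edges: c→d (5), e→t (8); capacity 5 + 8 = 13.
This cut is saturated, so no flow can exceed 13.

13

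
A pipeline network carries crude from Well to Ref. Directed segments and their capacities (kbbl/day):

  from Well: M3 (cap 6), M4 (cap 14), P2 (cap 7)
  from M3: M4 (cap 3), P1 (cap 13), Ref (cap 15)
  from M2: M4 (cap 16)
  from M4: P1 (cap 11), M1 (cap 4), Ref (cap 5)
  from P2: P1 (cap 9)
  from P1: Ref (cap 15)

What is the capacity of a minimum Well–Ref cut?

Augment Well→M3→Ref: bottleneck 6, flow now 6.
Augment Well→M4→Ref: bottleneck 5, flow now 11.
Augment Well→M4→P1→Ref: bottleneck 9, flow now 20.
Augment Well→P2→P1→Ref: bottleneck 6, flow now 26.
No augmenting path remains; maximum flow = 26.
By max-flow min-cut, the minimum cut capacity equals the max flow.
In the residual graph, reachable from Well: {Well, M4, P2, P1, M1}.
Min-cut edges: Well→M3 (6), M4→Ref (5), P1→Ref (15); capacity 6 + 5 + 15 = 26.

26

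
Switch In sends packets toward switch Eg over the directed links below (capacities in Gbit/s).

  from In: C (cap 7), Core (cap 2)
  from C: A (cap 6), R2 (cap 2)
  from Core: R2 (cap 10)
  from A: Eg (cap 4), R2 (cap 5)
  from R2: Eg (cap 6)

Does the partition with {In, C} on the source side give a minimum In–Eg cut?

No — its capacity is 10, but the minimum cut has capacity 9.

Given cut capacity: 2 + 6 + 2 = 10.
Augment In→C→A→Eg: bottleneck 4, flow now 4.
Augment In→C→R2→Eg: bottleneck 2, flow now 6.
Augment In→Core→R2→Eg: bottleneck 2, flow now 8.
Augment In→C→A→R2→Eg: bottleneck 1, flow now 9.
No augmenting path remains; maximum flow = 9.
In the residual graph, reachable from In: {In}.
Min-cut edges: In→C (7), In→Core (2); capacity 7 + 2 = 9.
Cut capacity 10 exceeds the max flow 9, so it is not minimum.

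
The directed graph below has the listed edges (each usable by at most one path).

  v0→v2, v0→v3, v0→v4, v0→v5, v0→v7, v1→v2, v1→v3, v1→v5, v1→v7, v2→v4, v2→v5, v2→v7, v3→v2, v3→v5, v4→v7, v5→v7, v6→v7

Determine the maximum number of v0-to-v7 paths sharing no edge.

4

Assign every edge capacity 1; by Menger, the answer equals the max flow.
Path v0→v7 (+1); total 1.
Path v0→v2→v7 (+1); total 2.
Path v0→v4→v7 (+1); total 3.
Path v0→v5→v7 (+1); total 4.
No residual v0→v7 path; max flow = 4.
Certifying cut of size 4: {v0→v7, v2→v7, v4→v7, v5→v7}.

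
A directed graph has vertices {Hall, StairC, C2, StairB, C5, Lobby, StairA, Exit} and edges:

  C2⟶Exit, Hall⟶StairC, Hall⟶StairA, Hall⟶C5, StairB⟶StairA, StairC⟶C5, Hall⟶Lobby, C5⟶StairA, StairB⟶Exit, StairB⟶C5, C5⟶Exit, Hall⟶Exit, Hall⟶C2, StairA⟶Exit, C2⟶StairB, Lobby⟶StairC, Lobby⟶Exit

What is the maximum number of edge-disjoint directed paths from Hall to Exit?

5

Assign every edge capacity 1; by Menger, the answer equals the max flow.
Path Hall→Exit (+1); total 1.
Path Hall→C2→Exit (+1); total 2.
Path Hall→C5→Exit (+1); total 3.
Path Hall→Lobby→Exit (+1); total 4.
Path Hall→StairA→Exit (+1); total 5.
No residual Hall→Exit path; max flow = 5.
Certifying cut of size 5: {C5→Exit, Hall→C2, Hall→Exit, Hall→Lobby, StairA→Exit}.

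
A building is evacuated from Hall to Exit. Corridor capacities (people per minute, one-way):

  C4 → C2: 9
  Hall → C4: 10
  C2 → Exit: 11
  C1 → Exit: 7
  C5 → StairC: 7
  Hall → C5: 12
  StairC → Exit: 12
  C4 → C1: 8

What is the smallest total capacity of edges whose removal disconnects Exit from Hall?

Augment Hall→C5→StairC→Exit: bottleneck 7, flow now 7.
Augment Hall→C4→C2→Exit: bottleneck 9, flow now 16.
Augment Hall→C4→C1→Exit: bottleneck 1, flow now 17.
No augmenting path remains; maximum flow = 17.
By max-flow min-cut, the minimum cut capacity equals the max flow.
In the residual graph, reachable from Hall: {Hall, C5}.
Min-cut edges: Hall→C4 (10), C5→StairC (7); capacity 10 + 7 = 17.

17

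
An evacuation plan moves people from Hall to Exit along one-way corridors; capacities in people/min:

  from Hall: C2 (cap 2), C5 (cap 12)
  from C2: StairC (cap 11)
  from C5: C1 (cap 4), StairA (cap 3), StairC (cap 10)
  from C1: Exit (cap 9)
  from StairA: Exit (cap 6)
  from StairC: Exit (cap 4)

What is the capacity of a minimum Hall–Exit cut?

Augment Hall→C2→StairC→Exit: bottleneck 2, flow now 2.
Augment Hall→C5→C1→Exit: bottleneck 4, flow now 6.
Augment Hall→C5→StairA→Exit: bottleneck 3, flow now 9.
Augment Hall→C5→StairC→Exit: bottleneck 2, flow now 11.
No augmenting path remains; maximum flow = 11.
By max-flow min-cut, the minimum cut capacity equals the max flow.
In the residual graph, reachable from Hall: {Hall, C2, C5, StairC}.
Min-cut edges: C5→C1 (4), C5→StairA (3), StairC→Exit (4); capacity 4 + 3 + 4 = 11.

11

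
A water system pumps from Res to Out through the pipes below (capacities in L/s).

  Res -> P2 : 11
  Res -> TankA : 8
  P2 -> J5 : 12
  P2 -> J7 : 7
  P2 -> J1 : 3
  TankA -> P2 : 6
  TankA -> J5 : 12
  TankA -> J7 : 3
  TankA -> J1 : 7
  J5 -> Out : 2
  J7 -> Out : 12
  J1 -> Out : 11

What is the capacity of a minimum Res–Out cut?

19

Augment Res→P2→J5→Out: bottleneck 2, flow now 2.
Augment Res→P2→J7→Out: bottleneck 7, flow now 9.
Augment Res→P2→J1→Out: bottleneck 2, flow now 11.
Augment Res→TankA→J7→Out: bottleneck 3, flow now 14.
Augment Res→TankA→J1→Out: bottleneck 5, flow now 19.
No augmenting path remains; maximum flow = 19.
By max-flow min-cut, the minimum cut capacity equals the max flow.
In the residual graph, reachable from Res: {Res}.
Min-cut edges: Res→P2 (11), Res→TankA (8); capacity 11 + 8 = 19.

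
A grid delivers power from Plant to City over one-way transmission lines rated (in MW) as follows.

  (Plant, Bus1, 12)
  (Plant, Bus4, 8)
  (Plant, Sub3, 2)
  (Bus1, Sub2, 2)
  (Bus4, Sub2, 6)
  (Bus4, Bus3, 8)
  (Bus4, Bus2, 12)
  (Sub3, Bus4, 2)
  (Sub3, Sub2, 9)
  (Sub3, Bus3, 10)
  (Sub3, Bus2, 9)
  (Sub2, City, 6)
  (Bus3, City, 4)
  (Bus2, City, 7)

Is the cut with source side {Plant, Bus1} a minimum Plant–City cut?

Yes — it is a minimum cut (capacity 12).

Given cut capacity: 8 + 2 + 2 = 12.
Augment Plant→Bus1→Sub2→City: bottleneck 2, flow now 2.
Augment Plant→Bus4→Sub2→City: bottleneck 4, flow now 6.
Augment Plant→Bus4→Bus3→City: bottleneck 4, flow now 10.
Augment Plant→Sub3→Bus2→City: bottleneck 2, flow now 12.
No augmenting path remains; maximum flow = 12.
Cut capacity 12 equals the max flow, so it is a minimum cut.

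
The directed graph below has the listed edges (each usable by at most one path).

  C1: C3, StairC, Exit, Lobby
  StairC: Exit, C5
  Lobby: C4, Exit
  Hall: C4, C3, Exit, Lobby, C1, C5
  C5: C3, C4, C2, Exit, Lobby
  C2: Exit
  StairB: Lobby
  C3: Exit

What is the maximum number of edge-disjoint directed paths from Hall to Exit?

5

Assign every edge capacity 1; by Menger, the answer equals the max flow.
Path Hall→Exit (+1); total 1.
Path Hall→C1→Exit (+1); total 2.
Path Hall→C3→Exit (+1); total 3.
Path Hall→C5→Exit (+1); total 4.
Path Hall→Lobby→Exit (+1); total 5.
No residual Hall→Exit path; max flow = 5.
Certifying cut of size 5: {Hall→C1, Hall→C3, Hall→C5, Hall→Exit, Hall→Lobby}.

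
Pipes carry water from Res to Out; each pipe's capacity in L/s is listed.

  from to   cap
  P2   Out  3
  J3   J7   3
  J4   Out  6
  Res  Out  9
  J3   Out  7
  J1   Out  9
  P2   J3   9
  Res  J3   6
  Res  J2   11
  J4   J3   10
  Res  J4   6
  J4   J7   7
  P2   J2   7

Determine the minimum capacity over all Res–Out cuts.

21

Augment Res→Out: bottleneck 9, flow now 9.
Augment Res→J4→Out: bottleneck 6, flow now 15.
Augment Res→J3→Out: bottleneck 6, flow now 21.
No augmenting path remains; maximum flow = 21.
By max-flow min-cut, the minimum cut capacity equals the max flow.
In the residual graph, reachable from Res: {Res, J2}.
Min-cut edges: Res→J4 (6), Res→J3 (6), Res→Out (9); capacity 6 + 6 + 9 = 21.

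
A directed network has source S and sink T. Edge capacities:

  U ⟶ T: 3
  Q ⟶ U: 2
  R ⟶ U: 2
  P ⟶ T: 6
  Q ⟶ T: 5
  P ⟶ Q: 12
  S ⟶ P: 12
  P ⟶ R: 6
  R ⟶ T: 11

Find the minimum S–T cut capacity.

Augment S→P→T: bottleneck 6, flow now 6.
Augment S→P→Q→T: bottleneck 5, flow now 11.
Augment S→P→R→T: bottleneck 1, flow now 12.
No augmenting path remains; maximum flow = 12.
By max-flow min-cut, the minimum cut capacity equals the max flow.
In the residual graph, reachable from S: {S}.
Min-cut edges: S→P (12); capacity 12 = 12.

12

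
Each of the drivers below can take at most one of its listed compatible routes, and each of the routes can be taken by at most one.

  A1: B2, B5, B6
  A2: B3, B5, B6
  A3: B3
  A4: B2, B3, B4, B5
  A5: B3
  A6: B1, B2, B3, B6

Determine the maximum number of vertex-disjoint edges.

5

Unit-capacity flow: source→left, listed edges, right→sink; max matching = max flow.
Augmenting path A1→B2 (+1); matched 1.
Augmenting path A2→B3 (+1); matched 2.
Augmenting path A4→B4 (+1); matched 3.
Augmenting path A6→B1 (+1); matched 4.
Augmenting path A3→B3→A2→B5 (+1); matched 5.
No augmenting path remains; maximum matching = 5.
König certificate: {A1, A2, A4, A6, B3} is a vertex cover of size 5 (every listed pair touches it), so no matching can be larger.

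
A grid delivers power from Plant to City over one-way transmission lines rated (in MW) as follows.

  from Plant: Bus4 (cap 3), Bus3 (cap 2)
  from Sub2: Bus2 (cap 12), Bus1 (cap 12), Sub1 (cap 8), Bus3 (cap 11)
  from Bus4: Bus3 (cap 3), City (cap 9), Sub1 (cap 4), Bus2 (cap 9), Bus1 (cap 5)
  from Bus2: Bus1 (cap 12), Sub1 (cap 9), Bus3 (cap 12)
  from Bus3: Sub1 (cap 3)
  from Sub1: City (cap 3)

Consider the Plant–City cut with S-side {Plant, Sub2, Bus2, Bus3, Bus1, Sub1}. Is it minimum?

Given cut capacity: 3 + 3 = 6.
Augment Plant→Bus4→City: bottleneck 3, flow now 3.
Augment Plant→Bus3→Sub1→City: bottleneck 2, flow now 5.
No augmenting path remains; maximum flow = 5.
In the residual graph, reachable from Plant: {Plant}.
Min-cut edges: Plant→Bus4 (3), Plant→Bus3 (2); capacity 3 + 2 = 5.
Cut capacity 6 exceeds the max flow 5, so it is not minimum.

No — its capacity is 6, but the minimum cut has capacity 5.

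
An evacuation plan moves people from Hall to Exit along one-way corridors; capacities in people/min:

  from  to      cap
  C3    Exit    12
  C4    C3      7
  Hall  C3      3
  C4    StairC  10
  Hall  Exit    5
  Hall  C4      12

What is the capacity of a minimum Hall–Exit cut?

Augment Hall→Exit: bottleneck 5, flow now 5.
Augment Hall→C3→Exit: bottleneck 3, flow now 8.
Augment Hall→C4→C3→Exit: bottleneck 7, flow now 15.
No augmenting path remains; maximum flow = 15.
By max-flow min-cut, the minimum cut capacity equals the max flow.
In the residual graph, reachable from Hall: {Hall, C4, StairC}.
Min-cut edges: Hall→C3 (3), Hall→Exit (5), C4→C3 (7); capacity 3 + 5 + 7 = 15.

15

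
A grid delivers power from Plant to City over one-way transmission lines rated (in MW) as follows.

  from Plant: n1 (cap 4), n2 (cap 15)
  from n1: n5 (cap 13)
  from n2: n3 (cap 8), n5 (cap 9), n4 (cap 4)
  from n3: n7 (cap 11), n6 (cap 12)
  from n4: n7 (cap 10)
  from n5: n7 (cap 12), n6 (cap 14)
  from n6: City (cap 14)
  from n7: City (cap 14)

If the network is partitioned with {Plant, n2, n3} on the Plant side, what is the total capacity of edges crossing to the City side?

Edges leaving {Plant, n2, n3}: Plant→n1 (4), n2→n4 (4), n2→n5 (9), n3→n6 (12), n3→n7 (11).
Cut capacity = 4 + 4 + 9 + 12 + 11 = 40.

40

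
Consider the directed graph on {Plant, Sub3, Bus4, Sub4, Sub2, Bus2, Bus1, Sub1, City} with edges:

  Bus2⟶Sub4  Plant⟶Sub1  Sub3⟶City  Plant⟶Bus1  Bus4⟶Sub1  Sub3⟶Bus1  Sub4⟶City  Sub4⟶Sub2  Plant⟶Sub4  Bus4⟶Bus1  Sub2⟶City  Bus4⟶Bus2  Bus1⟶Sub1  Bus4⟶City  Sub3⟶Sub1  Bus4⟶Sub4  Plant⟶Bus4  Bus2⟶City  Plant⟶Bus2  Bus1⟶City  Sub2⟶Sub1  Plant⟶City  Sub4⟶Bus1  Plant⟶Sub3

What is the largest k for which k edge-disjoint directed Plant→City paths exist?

Assign every edge capacity 1; by Menger, the answer equals the max flow.
Path Plant→City (+1); total 1.
Path Plant→Sub3→City (+1); total 2.
Path Plant→Bus4→City (+1); total 3.
Path Plant→Sub4→City (+1); total 4.
Path Plant→Bus2→City (+1); total 5.
Path Plant→Bus1→City (+1); total 6.
No residual Plant→City path; max flow = 6.
Certifying cut of size 6: {Plant→Bus1, Plant→Bus2, Plant→Bus4, Plant→City, Plant→Sub3, Plant→Sub4}.

6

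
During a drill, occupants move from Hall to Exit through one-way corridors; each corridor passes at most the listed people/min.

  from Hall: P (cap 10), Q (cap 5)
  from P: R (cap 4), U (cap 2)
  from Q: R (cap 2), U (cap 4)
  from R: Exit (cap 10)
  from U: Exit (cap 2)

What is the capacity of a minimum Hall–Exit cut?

8

Augment Hall→P→R→Exit: bottleneck 4, flow now 4.
Augment Hall→P→U→Exit: bottleneck 2, flow now 6.
Augment Hall→Q→R→Exit: bottleneck 2, flow now 8.
No augmenting path remains; maximum flow = 8.
By max-flow min-cut, the minimum cut capacity equals the max flow.
In the residual graph, reachable from Hall: {Hall, P, Q, U}.
Min-cut edges: P→R (4), Q→R (2), U→Exit (2); capacity 4 + 2 + 2 = 8.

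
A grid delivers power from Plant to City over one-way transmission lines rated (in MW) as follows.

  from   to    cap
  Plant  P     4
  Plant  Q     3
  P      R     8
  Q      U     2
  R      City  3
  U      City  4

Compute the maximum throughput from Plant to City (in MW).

5

Augment Plant→P→R→City: bottleneck 3, flow now 3.
Augment Plant→Q→U→City: bottleneck 2, flow now 5.
No augmenting path remains; maximum flow = 5.
In the residual graph, reachable from Plant: {Plant, P, Q, R}.
Min-cut edges: Q→U (2), R→City (3); capacity 2 + 3 = 5.
This cut is saturated, so no flow can exceed 5.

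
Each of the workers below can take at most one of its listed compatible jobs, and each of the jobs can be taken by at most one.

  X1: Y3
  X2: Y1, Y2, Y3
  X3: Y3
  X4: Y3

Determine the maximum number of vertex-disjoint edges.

Unit-capacity flow: source→left, listed edges, right→sink; max matching = max flow.
Augmenting path X1→Y3 (+1); matched 1.
Augmenting path X2→Y1 (+1); matched 2.
No augmenting path remains; maximum matching = 2.
König certificate: {X2, Y3} is a vertex cover of size 2 (every listed pair touches it), so no matching can be larger.

2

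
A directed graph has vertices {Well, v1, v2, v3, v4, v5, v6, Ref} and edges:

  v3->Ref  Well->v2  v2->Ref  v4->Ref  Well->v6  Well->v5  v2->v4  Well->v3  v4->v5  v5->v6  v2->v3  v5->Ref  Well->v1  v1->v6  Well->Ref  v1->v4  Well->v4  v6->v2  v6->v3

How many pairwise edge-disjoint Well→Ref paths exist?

Assign every edge capacity 1; by Menger, the answer equals the max flow.
Path Well→Ref (+1); total 1.
Path Well→v2→Ref (+1); total 2.
Path Well→v3→Ref (+1); total 3.
Path Well→v4→Ref (+1); total 4.
Path Well→v5→Ref (+1); total 5.
No residual Well→Ref path; max flow = 5.
Certifying cut of size 5: {Well→Ref, v2→Ref, v3→Ref, v4→Ref, v5→Ref}.

5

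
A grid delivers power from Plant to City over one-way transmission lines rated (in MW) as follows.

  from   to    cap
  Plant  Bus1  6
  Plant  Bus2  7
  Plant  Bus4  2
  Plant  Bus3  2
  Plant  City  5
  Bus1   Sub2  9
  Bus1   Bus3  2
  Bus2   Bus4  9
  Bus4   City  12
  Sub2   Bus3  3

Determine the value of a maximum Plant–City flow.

14

Augment Plant→City: bottleneck 5, flow now 5.
Augment Plant→Bus4→City: bottleneck 2, flow now 7.
Augment Plant→Bus2→Bus4→City: bottleneck 7, flow now 14.
No augmenting path remains; maximum flow = 14.
In the residual graph, reachable from Plant: {Plant, Bus1, Sub2, Bus3}.
Min-cut edges: Plant→Bus2 (7), Plant→Bus4 (2), Plant→City (5); capacity 7 + 2 + 5 = 14.
This cut is saturated, so no flow can exceed 14.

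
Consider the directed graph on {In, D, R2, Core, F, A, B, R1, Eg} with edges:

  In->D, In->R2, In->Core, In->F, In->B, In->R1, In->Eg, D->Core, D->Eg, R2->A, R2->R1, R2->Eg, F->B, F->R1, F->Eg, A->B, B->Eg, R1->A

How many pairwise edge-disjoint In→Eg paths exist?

Assign every edge capacity 1; by Menger, the answer equals the max flow.
Path In→Eg (+1); total 1.
Path In→D→Eg (+1); total 2.
Path In→R2→Eg (+1); total 3.
Path In→F→Eg (+1); total 4.
Path In→B→Eg (+1); total 5.
No residual In→Eg path; max flow = 5.
Certifying cut of size 5: {B→Eg, In→D, In→Eg, In→F, In→R2}.

5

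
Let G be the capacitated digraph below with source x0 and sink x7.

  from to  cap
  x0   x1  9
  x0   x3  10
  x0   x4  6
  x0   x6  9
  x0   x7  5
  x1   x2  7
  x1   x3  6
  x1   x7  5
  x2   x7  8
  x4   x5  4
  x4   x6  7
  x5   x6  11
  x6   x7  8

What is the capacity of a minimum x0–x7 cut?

Augment x0→x7: bottleneck 5, flow now 5.
Augment x0→x1→x7: bottleneck 5, flow now 10.
Augment x0→x6→x7: bottleneck 8, flow now 18.
Augment x0→x1→x2→x7: bottleneck 4, flow now 22.
No augmenting path remains; maximum flow = 22.
By max-flow min-cut, the minimum cut capacity equals the max flow.
In the residual graph, reachable from x0: {x0, x3, x4, x5, x6}.
Min-cut edges: x0→x1 (9), x0→x7 (5), x6→x7 (8); capacity 9 + 5 + 8 = 22.

22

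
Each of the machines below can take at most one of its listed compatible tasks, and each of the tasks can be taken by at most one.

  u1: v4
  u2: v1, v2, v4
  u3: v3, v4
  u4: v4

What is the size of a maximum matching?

Unit-capacity flow: source→left, listed edges, right→sink; max matching = max flow.
Augmenting path u1→v4 (+1); matched 1.
Augmenting path u2→v1 (+1); matched 2.
Augmenting path u3→v3 (+1); matched 3.
No augmenting path remains; maximum matching = 3.
König certificate: {u2, u3, v4} is a vertex cover of size 3 (every listed pair touches it), so no matching can be larger.

3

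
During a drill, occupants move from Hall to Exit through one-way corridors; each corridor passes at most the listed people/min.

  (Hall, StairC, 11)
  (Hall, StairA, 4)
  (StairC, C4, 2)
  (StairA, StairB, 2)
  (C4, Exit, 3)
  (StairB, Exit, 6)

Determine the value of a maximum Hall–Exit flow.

Augment Hall→StairC→C4→Exit: bottleneck 2, flow now 2.
Augment Hall→StairA→StairB→Exit: bottleneck 2, flow now 4.
No augmenting path remains; maximum flow = 4.
In the residual graph, reachable from Hall: {Hall, StairC, StairA}.
Min-cut edges: StairC→C4 (2), StairA→StairB (2); capacity 2 + 2 = 4.
This cut is saturated, so no flow can exceed 4.

4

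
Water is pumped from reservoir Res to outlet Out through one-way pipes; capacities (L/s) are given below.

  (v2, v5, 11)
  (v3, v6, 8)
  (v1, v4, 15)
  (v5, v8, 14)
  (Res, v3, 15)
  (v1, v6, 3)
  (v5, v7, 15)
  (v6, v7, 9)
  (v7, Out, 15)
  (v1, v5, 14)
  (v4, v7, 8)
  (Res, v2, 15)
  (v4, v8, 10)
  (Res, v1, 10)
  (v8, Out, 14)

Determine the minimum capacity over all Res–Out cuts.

Augment Res→v1→v4→v7→Out: bottleneck 8, flow now 8.
Augment Res→v1→v4→v8→Out: bottleneck 2, flow now 10.
Augment Res→v2→v5→v7→Out: bottleneck 7, flow now 17.
Augment Res→v2→v5→v8→Out: bottleneck 4, flow now 21.
Augment Res→v3→v6→v7→v4→v8→Out: bottleneck 8, flow now 29. (uses reverse residual edge)
No augmenting path remains; maximum flow = 29.
By max-flow min-cut, the minimum cut capacity equals the max flow.
In the residual graph, reachable from Res: {Res, v2, v3}.
Min-cut edges: Res→v1 (10), v2→v5 (11), v3→v6 (8); capacity 10 + 11 + 8 = 29.

29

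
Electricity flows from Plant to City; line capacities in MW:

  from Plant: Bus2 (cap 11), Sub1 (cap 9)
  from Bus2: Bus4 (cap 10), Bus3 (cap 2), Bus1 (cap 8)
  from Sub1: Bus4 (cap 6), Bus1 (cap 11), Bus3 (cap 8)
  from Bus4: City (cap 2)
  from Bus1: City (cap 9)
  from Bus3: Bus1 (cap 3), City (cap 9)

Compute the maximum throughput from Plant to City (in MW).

20

Augment Plant→Bus2→Bus4→City: bottleneck 2, flow now 2.
Augment Plant→Bus2→Bus1→City: bottleneck 8, flow now 10.
Augment Plant→Bus2→Bus3→City: bottleneck 1, flow now 11.
Augment Plant→Sub1→Bus1→City: bottleneck 1, flow now 12.
Augment Plant→Sub1→Bus3→City: bottleneck 8, flow now 20.
No augmenting path remains; maximum flow = 20.
In the residual graph, reachable from Plant: {Plant}.
Min-cut edges: Plant→Bus2 (11), Plant→Sub1 (9); capacity 11 + 9 = 20.
This cut is saturated, so no flow can exceed 20.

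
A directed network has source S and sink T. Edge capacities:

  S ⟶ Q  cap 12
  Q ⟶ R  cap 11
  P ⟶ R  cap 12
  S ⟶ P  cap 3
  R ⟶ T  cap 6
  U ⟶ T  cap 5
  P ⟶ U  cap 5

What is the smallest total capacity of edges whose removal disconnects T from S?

9

Augment S→P→R→T: bottleneck 3, flow now 3.
Augment S→Q→R→T: bottleneck 3, flow now 6.
Augment S→Q→R→P→U→T: bottleneck 3, flow now 9. (uses reverse residual edge)
No augmenting path remains; maximum flow = 9.
By max-flow min-cut, the minimum cut capacity equals the max flow.
In the residual graph, reachable from S: {S, Q, R}.
Min-cut edges: S→P (3), R→T (6); capacity 3 + 6 = 9.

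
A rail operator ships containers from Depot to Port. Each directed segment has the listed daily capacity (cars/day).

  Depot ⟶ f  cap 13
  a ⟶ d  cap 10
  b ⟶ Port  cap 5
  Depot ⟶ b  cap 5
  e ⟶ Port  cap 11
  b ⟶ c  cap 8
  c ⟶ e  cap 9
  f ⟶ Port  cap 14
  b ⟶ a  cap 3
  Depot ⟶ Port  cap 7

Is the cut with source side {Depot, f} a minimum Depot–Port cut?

No — its capacity is 26, but the minimum cut has capacity 25.

Given cut capacity: 5 + 7 + 14 = 26.
Augment Depot→Port: bottleneck 7, flow now 7.
Augment Depot→b→Port: bottleneck 5, flow now 12.
Augment Depot→f→Port: bottleneck 13, flow now 25.
No augmenting path remains; maximum flow = 25.
In the residual graph, reachable from Depot: {Depot}.
Min-cut edges: Depot→b (5), Depot→f (13), Depot→Port (7); capacity 5 + 13 + 7 = 25.
Cut capacity 26 exceeds the max flow 25, so it is not minimum.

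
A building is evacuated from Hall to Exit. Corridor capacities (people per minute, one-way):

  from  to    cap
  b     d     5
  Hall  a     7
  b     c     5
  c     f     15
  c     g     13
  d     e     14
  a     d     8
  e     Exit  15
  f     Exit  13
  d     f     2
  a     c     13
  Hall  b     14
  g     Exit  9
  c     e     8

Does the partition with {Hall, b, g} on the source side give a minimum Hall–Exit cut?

Given cut capacity: 7 + 5 + 5 + 9 = 26.
Augment Hall→a→c→e→Exit: bottleneck 7, flow now 7.
Augment Hall→b→c→e→Exit: bottleneck 1, flow now 8.
Augment Hall→b→c→f→Exit: bottleneck 4, flow now 12.
Augment Hall→b→d→e→Exit: bottleneck 5, flow now 17.
No augmenting path remains; maximum flow = 17.
In the residual graph, reachable from Hall: {Hall, b}.
Min-cut edges: Hall→a (7), b→c (5), b→d (5); capacity 7 + 5 + 5 = 17.
Cut capacity 26 exceeds the max flow 17, so it is not minimum.

No — its capacity is 26, but the minimum cut has capacity 17.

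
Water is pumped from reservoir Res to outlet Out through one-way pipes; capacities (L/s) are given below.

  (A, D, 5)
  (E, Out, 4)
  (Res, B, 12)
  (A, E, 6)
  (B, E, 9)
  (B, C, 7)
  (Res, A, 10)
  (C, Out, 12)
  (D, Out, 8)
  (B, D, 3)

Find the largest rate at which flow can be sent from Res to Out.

Augment Res→A→D→Out: bottleneck 5, flow now 5.
Augment Res→A→E→Out: bottleneck 4, flow now 9.
Augment Res→B→C→Out: bottleneck 7, flow now 16.
Augment Res→B→D→Out: bottleneck 3, flow now 19.
No augmenting path remains; maximum flow = 19.
In the residual graph, reachable from Res: {Res, A, B, E}.
Min-cut edges: A→D (5), B→C (7), B→D (3), E→Out (4); capacity 5 + 7 + 3 + 4 = 19.
This cut is saturated, so no flow can exceed 19.

19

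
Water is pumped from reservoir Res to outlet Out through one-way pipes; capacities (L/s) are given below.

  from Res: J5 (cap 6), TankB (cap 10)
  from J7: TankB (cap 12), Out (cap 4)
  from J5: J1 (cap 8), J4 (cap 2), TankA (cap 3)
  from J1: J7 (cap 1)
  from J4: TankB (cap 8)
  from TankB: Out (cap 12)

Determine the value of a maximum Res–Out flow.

13

Augment Res→TankB→Out: bottleneck 10, flow now 10.
Augment Res→J5→J1→J7→Out: bottleneck 1, flow now 11.
Augment Res→J5→J4→TankB→Out: bottleneck 2, flow now 13.
No augmenting path remains; maximum flow = 13.
In the residual graph, reachable from Res: {Res, J5, TankA, J1}.
Min-cut edges: Res→TankB (10), J5→J4 (2), J1→J7 (1); capacity 10 + 2 + 1 = 13.
This cut is saturated, so no flow can exceed 13.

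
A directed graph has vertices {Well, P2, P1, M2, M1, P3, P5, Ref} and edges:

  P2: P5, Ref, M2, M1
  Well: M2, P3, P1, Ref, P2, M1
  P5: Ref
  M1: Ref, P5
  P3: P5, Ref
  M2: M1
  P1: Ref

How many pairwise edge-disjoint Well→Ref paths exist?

6

Assign every edge capacity 1; by Menger, the answer equals the max flow.
Path Well→Ref (+1); total 1.
Path Well→P2→Ref (+1); total 2.
Path Well→P1→Ref (+1); total 3.
Path Well→M1→Ref (+1); total 4.
Path Well→P3→Ref (+1); total 5.
Path Well→M2→M1→P5→Ref (+1); total 6.
No residual Well→Ref path; max flow = 6.
Certifying cut of size 6: {Well→M1, Well→M2, Well→P1, Well→P2, Well→P3, Well→Ref}.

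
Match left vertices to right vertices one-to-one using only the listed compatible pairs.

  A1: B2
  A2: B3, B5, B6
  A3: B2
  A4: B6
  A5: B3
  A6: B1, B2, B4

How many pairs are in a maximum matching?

Unit-capacity flow: source→left, listed edges, right→sink; max matching = max flow.
Augmenting path A1→B2 (+1); matched 1.
Augmenting path A2→B3 (+1); matched 2.
Augmenting path A4→B6 (+1); matched 3.
Augmenting path A6→B1 (+1); matched 4.
Augmenting path A5→B3→A2→B5 (+1); matched 5.
No augmenting path remains; maximum matching = 5.
König certificate: {A2, A4, A5, A6, B2} is a vertex cover of size 5 (every listed pair touches it), so no matching can be larger.

5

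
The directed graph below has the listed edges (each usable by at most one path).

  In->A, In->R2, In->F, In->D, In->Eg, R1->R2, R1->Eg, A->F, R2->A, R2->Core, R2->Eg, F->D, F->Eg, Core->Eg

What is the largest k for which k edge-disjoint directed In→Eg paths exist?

3

Assign every edge capacity 1; by Menger, the answer equals the max flow.
Path In→Eg (+1); total 1.
Path In→R2→Eg (+1); total 2.
Path In→F→Eg (+1); total 3.
No residual In→Eg path; max flow = 3.
Certifying cut of size 3: {F→Eg, In→Eg, In→R2}.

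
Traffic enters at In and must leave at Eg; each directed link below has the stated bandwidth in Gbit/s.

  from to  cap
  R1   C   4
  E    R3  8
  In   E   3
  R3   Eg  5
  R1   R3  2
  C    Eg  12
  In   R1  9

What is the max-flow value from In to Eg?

Augment In→R1→C→Eg: bottleneck 4, flow now 4.
Augment In→R1→R3→Eg: bottleneck 2, flow now 6.
Augment In→E→R3→Eg: bottleneck 3, flow now 9.
No augmenting path remains; maximum flow = 9.
In the residual graph, reachable from In: {In, R1}.
Min-cut edges: In→E (3), R1→C (4), R1→R3 (2); capacity 3 + 4 + 2 = 9.
This cut is saturated, so no flow can exceed 9.

9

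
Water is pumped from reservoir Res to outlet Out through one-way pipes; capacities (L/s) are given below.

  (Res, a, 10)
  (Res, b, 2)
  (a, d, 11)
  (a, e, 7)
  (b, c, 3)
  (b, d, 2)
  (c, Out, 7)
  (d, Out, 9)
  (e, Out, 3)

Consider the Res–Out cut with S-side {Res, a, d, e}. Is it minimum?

Given cut capacity: 2 + 9 + 3 = 14.
Augment Res→a→d→Out: bottleneck 9, flow now 9.
Augment Res→a→e→Out: bottleneck 1, flow now 10.
Augment Res→b→c→Out: bottleneck 2, flow now 12.
No augmenting path remains; maximum flow = 12.
In the residual graph, reachable from Res: {Res}.
Min-cut edges: Res→a (10), Res→b (2); capacity 10 + 2 = 12.
Cut capacity 14 exceeds the max flow 12, so it is not minimum.

No — its capacity is 14, but the minimum cut has capacity 12.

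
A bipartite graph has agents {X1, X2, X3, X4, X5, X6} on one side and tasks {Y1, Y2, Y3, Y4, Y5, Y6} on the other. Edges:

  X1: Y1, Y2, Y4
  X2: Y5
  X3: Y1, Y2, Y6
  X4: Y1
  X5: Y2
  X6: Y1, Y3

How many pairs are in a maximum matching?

6

Unit-capacity flow: source→left, listed edges, right→sink; max matching = max flow.
Augmenting path X1→Y1 (+1); matched 1.
Augmenting path X2→Y5 (+1); matched 2.
Augmenting path X3→Y2 (+1); matched 3.
Augmenting path X6→Y3 (+1); matched 4.
Augmenting path X4→Y1→X1→Y4 (+1); matched 5.
Augmenting path X5→Y2→X3→Y6 (+1); matched 6.
No augmenting path remains; maximum matching = 6.
König certificate: {X1, X2, X3, X4, X5, X6} is a vertex cover of size 6 (every listed pair touches it), so no matching can be larger.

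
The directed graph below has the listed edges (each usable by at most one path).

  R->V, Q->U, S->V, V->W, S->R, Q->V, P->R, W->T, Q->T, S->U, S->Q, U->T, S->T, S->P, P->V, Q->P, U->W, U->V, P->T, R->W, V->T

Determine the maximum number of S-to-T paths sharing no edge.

Assign every edge capacity 1; by Menger, the answer equals the max flow.
Path S→T (+1); total 1.
Path S→P→T (+1); total 2.
Path S→Q→T (+1); total 3.
Path S→U→T (+1); total 4.
Path S→V→T (+1); total 5.
Path S→R→W→T (+1); total 6.
No residual S→T path; max flow = 6.
Certifying cut of size 6: {S→P, S→Q, S→R, S→T, S→U, S→V}.

6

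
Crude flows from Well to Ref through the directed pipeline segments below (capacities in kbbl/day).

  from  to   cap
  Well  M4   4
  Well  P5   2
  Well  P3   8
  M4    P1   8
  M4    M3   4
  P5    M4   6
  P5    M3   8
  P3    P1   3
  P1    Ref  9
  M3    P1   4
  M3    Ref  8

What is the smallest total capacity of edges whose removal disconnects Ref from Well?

9

Augment Well→M4→P1→Ref: bottleneck 4, flow now 4.
Augment Well→P5→M3→Ref: bottleneck 2, flow now 6.
Augment Well→P3→P1→Ref: bottleneck 3, flow now 9.
No augmenting path remains; maximum flow = 9.
By max-flow min-cut, the minimum cut capacity equals the max flow.
In the residual graph, reachable from Well: {Well, P3}.
Min-cut edges: Well→M4 (4), Well→P5 (2), P3→P1 (3); capacity 4 + 2 + 3 = 9.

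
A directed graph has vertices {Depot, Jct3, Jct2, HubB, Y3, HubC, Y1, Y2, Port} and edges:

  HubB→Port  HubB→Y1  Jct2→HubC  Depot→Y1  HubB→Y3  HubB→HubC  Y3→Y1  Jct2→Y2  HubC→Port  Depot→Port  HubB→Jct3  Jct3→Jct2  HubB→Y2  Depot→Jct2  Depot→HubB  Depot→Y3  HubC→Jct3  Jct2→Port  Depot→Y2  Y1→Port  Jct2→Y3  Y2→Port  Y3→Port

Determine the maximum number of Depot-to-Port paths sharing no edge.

6

Assign every edge capacity 1; by Menger, the answer equals the max flow.
Path Depot→Port (+1); total 1.
Path Depot→Jct2→Port (+1); total 2.
Path Depot→HubB→Port (+1); total 3.
Path Depot→Y3→Port (+1); total 4.
Path Depot→Y1→Port (+1); total 5.
Path Depot→Y2→Port (+1); total 6.
No residual Depot→Port path; max flow = 6.
Certifying cut of size 6: {Depot→HubB, Depot→Jct2, Depot→Port, Depot→Y1, Depot→Y2, Depot→Y3}.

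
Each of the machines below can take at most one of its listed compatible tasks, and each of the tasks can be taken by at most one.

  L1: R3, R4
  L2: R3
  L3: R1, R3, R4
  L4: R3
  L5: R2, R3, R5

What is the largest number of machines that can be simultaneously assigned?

4

Unit-capacity flow: source→left, listed edges, right→sink; max matching = max flow.
Augmenting path L1→R3 (+1); matched 1.
Augmenting path L3→R1 (+1); matched 2.
Augmenting path L5→R2 (+1); matched 3.
Augmenting path L2→R3→L1→R4 (+1); matched 4.
No augmenting path remains; maximum matching = 4.
König certificate: {L1, L3, L5, R3} is a vertex cover of size 4 (every listed pair touches it), so no matching can be larger.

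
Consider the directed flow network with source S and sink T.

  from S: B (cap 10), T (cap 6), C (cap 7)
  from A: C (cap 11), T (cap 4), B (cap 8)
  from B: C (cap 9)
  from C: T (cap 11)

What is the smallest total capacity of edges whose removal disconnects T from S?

17

Augment S→T: bottleneck 6, flow now 6.
Augment S→C→T: bottleneck 7, flow now 13.
Augment S→B→C→T: bottleneck 4, flow now 17.
No augmenting path remains; maximum flow = 17.
By max-flow min-cut, the minimum cut capacity equals the max flow.
In the residual graph, reachable from S: {S, B, C}.
Min-cut edges: S→T (6), C→T (11); capacity 6 + 11 = 17.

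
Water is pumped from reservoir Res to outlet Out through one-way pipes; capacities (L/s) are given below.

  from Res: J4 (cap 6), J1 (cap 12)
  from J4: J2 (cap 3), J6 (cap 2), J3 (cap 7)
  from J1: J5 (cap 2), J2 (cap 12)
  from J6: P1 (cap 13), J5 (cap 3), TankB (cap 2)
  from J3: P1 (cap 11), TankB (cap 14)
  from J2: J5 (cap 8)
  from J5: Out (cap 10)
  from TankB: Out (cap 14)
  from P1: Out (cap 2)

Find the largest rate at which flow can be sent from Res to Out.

16

Augment Res→J1→J5→Out: bottleneck 2, flow now 2.
Augment Res→J4→J6→J5→Out: bottleneck 2, flow now 4.
Augment Res→J4→J3→TankB→Out: bottleneck 4, flow now 8.
Augment Res→J1→J2→J5→Out: bottleneck 6, flow now 14.
Augment Res→J1→J2→J5→J6→TankB→Out: bottleneck 2, flow now 16. (uses reverse residual edge)
No augmenting path remains; maximum flow = 16.
In the residual graph, reachable from Res: {Res, J1, J2}.
Min-cut edges: Res→J4 (6), J1→J5 (2), J2→J5 (8); capacity 6 + 2 + 8 = 16.
This cut is saturated, so no flow can exceed 16.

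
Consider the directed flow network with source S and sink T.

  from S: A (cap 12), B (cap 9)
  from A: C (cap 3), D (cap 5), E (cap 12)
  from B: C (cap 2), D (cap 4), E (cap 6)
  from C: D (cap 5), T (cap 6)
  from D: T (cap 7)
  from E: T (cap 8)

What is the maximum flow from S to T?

Augment S→A→C→T: bottleneck 3, flow now 3.
Augment S→A→D→T: bottleneck 5, flow now 8.
Augment S→A→E→T: bottleneck 4, flow now 12.
Augment S→B→C→T: bottleneck 2, flow now 14.
Augment S→B→D→T: bottleneck 2, flow now 16.
Augment S→B→E→T: bottleneck 4, flow now 20.
No augmenting path remains; maximum flow = 20.
In the residual graph, reachable from S: {S, A, B, D, E}.
Min-cut edges: A→C (3), B→C (2), D→T (7), E→T (8); capacity 3 + 2 + 7 + 8 = 20.
This cut is saturated, so no flow can exceed 20.

20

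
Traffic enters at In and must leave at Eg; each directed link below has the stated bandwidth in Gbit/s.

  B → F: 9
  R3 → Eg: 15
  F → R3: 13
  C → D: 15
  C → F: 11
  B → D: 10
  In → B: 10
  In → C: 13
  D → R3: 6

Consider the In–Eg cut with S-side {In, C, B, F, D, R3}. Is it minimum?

Yes — it is a minimum cut (capacity 15).

Given cut capacity: 15 = 15.
Augment In→C→F→R3→Eg: bottleneck 11, flow now 11.
Augment In→C→D→R3→Eg: bottleneck 2, flow now 13.
Augment In→B→F→R3→Eg: bottleneck 2, flow now 15.
No augmenting path remains; maximum flow = 15.
Cut capacity 15 equals the max flow, so it is a minimum cut.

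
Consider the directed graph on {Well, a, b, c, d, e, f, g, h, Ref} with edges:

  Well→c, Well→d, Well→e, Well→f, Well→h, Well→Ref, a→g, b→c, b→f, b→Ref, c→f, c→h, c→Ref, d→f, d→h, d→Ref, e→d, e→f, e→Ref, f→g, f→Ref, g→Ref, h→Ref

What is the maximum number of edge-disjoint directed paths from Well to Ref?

6

Assign every edge capacity 1; by Menger, the answer equals the max flow.
Path Well→Ref (+1); total 1.
Path Well→c→Ref (+1); total 2.
Path Well→d→Ref (+1); total 3.
Path Well→e→Ref (+1); total 4.
Path Well→f→Ref (+1); total 5.
Path Well→h→Ref (+1); total 6.
No residual Well→Ref path; max flow = 6.
Certifying cut of size 6: {Well→Ref, Well→c, Well→d, Well→e, Well→f, Well→h}.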